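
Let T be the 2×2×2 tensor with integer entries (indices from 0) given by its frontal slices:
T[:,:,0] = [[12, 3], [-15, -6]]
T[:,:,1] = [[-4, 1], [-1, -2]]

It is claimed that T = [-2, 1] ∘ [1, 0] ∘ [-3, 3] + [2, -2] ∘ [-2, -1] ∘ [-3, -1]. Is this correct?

No

Reconstruct entry (0,0,0) from the claimed factors: Σₗ aₗ[0]bₗ[0]cₗ[0] = (-2)·(1)·(-3) + (2)·(-2)·(-3) = 18, but T[0,0,0] = 12. The claim is false.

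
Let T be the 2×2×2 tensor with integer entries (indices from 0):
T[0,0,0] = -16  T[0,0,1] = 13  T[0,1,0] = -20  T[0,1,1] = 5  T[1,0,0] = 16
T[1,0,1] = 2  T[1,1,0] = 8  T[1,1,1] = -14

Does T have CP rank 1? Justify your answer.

No

The mode-3 unfolding of T (rows indexed by k, columns by (i,j) = (0,0), (0,1), (1,0), (1,1)) is [[-16, -20, 16, 8], [13, 5, 2, -14]].
There the 2×2 minor on rows k ∈ {0, 1}, columns (i,j) ∈ {(0,0), (0,1)} is det [[-16, -20], [13, 5]] = 180 ≠ 0, so this unfolding has rank ≥ 2; CP rank is at least every unfolding rank, so rank(T) ≥ 2.
In particular rank(T) ≥ 2 > 1, so T is not rank-1.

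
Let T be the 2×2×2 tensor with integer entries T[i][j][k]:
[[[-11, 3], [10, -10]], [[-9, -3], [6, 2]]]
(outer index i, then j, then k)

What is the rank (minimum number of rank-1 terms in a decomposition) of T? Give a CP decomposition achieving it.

Lower bound: in the mode-3 unfolding of T (rows indexed by k, columns by (i,j)) the 2×2 minor on rows k ∈ {0, 1}, columns (i,j) ∈ {(0,0), (0,1)} is det [[-11, 10], [3, -10]] = 80 ≠ 0, so that unfolding has rank ≥ 2 and hence rank(T) ≥ 2 (CP rank is at least every unfolding rank, though it can be larger).
Upper bound: with S_k = T[:,:,k], the two rank-1 terms a₁b₁ᵀ, a₂b₂ᵀ are the rank-1 members of the pencil x·S₀ + y·S₁.
det(x·S₀ + y·S₁) is 24·x² − 64·xy − 24·y² = 8·(x − 3·y)(3·x + y), vanishing at (x:y) = (3:1) and (1:-3).
M₁ = 3·S₀ + S₁ = [[-30, 20], [-30, 20]] = (-10)·[1, 1][3, -2]ᵀ and M₂ = S₀ − 3·S₁ = [[-20, 40], [0, 0]] = (-20)·[1, 0][1, -2]ᵀ, so take a₁ = [1, 1], b₁ = [3, -2], a₂ = [1, 0], b₂ = [1, -2].
Each slice is an integer combination of E₁ = a₁b₁ᵀ and E₂ = a₂b₂ᵀ: S₀ = −3·E₁ − 2·E₂, S₁ = −E₁ + 6·E₂; reading off coefficients, c₁ = [-3, -1] and c₂ = [-2, 6].
Hence T = [1, 1] (x) [3, -2] (x) [-3, -1] + [1, 0] (x) [1, -2] (x) [-2, 6], so rank(T) ≤ 2.
These bounds meet, so rank(T) = 2.

rank(T) = 2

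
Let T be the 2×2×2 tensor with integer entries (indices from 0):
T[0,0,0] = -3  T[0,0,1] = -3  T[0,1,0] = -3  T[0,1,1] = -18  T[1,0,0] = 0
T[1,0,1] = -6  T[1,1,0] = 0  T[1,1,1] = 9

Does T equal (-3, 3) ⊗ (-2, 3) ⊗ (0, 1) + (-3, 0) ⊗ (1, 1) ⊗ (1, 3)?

Reconstruct entrywise from the claimed factors. For example, T[1,1,1] = 9 and Σₗ aₗ[1]bₗ[1]cₗ[1] = (3)·(3)·(1) + (0)·(1)·(3) = 9; checking all 8 entries, every one matches. The claim holds.

Yes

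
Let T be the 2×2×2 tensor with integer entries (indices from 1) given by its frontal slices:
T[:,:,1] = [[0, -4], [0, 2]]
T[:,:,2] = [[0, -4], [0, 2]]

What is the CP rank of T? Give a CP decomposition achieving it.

rank(T) = 1

Lower bound: T ≠ 0 (e.g. T[1,2,1] = -4), so rank(T) ≥ 1.
Upper bound: if T = a ⊗ b ⊗ c then every fibre of T is a multiple of the corresponding factor, so read the factors off the fibres through the nonzero entry T[1,2,1] = -4.
The mode-1 fibre T[:,2,1] = [-4, 2] gives a = (2, -1) (primitive direction); the mode-2 fibre T[1,:,1] = [0, -4] gives b = (0, 1); then c[k] = T[1,2,k] / (a[1]·b[2]) = [-4, -4] / 2 = (-2, -2).
Expanding (2, -1) ⊗ (0, 1) ⊗ (-2, -2) reproduces all 8 entries of T, so T = (2, -1) ⊗ (0, 1) ⊗ (-2, -2) and rank(T) ≤ 1.
These bounds meet, so rank(T) = 1.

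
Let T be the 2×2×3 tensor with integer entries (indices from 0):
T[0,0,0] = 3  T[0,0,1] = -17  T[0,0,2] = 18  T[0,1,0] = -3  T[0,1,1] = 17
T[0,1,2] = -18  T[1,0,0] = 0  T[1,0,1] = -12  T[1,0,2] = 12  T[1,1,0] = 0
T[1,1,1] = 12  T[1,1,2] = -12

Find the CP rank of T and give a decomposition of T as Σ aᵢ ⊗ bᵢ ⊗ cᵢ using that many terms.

Lower bound: the mode-3 unfolding of T (rows indexed by k, columns by (i,j) = (0,0), (0,1), (1,0), (1,1)) is [[3, -3, 0, 0], [-17, 17, -12, 12], [18, -18, 12, -12]].
There the 2×2 minor on rows k ∈ {0, 1}, columns (i,j) ∈ {(0,0), (1,0)} is det [[3, 0], [-17, -12]] = -36 ≠ 0, so this unfolding has rank ≥ 2; CP rank is at least every unfolding rank, so rank(T) ≥ 2. (This is only a lower bound: in general the CP rank may exceed every unfolding rank, so we still need to exhibit 2 rank-1 terms summing to T.)
Upper bound — finding two terms. Every mode-2 slice of T is a multiple of one matrix: T[:,j,:] = b[j]·M with b = [1, -1] and M = [[3, -17, 18], [0, -12, 12]] (rows indexed by i, columns by k). So it suffices to write M as a sum of two rank-1 matrices.
Splitting M by its rows (i = 0, 1), M = [1, 0][3, -17, 18]ᵀ + [0, 1][0, -12, 12]ᵀ.
Hence T = [1, 0] ⊗ [1, -1] ⊗ [3, -17, 18] + [0, 1] ⊗ [1, -1] ⊗ [0, -12, 12], so rank(T) ≤ 2.
These bounds meet, so rank(T) = 2.
Check entry T[1,0,0] = 0: (0)·(1)·(3) + (1)·(1)·(0) = 0.

rank(T) = 2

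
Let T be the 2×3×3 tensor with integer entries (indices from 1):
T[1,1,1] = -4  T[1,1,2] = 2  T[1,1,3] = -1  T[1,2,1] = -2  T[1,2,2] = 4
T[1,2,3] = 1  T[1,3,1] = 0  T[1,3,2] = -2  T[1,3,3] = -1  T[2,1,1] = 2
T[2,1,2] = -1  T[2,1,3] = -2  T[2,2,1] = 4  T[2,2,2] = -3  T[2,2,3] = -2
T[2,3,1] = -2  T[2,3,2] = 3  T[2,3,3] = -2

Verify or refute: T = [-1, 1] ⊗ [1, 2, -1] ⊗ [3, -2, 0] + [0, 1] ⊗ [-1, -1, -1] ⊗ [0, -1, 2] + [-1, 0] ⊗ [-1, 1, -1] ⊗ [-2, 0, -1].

Reconstruct entry (1,1,1) from the claimed factors: Σₗ aₗ[1]bₗ[1]cₗ[1] = (-1)·(1)·(3) + (0)·(-1)·(0) + (-1)·(-1)·(-2) = -5, but T[1,1,1] = -4. The claim is false.

No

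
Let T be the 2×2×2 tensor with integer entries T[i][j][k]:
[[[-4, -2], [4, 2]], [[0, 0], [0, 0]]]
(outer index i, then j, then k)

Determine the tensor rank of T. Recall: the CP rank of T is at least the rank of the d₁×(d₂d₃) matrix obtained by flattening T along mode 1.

1

Lower bound: T ≠ 0 (e.g. T[0,0,0] = -4), so rank(T) ≥ 1.
Upper bound: if T = a ⊗ b ⊗ c then every fibre of T is a multiple of the corresponding factor, so read the factors off the fibres through the nonzero entry T[0,0,0] = -4.
The mode-1 fibre T[:,0,0] = [-4, 0] gives a = (1, 0) (primitive direction); the mode-2 fibre T[0,:,0] = [-4, 4] gives b = (1, -1); then c[k] = T[0,0,k] / (a[0]·b[0]) = [-4, -2] / 1 = (-4, -2).
Expanding (1, 0) ⊗ (1, -1) ⊗ (-4, -2) reproduces all 8 entries of T, so T = (1, 0) ⊗ (1, -1) ⊗ (-4, -2) and rank(T) ≤ 1.
These bounds meet, so rank(T) = 1.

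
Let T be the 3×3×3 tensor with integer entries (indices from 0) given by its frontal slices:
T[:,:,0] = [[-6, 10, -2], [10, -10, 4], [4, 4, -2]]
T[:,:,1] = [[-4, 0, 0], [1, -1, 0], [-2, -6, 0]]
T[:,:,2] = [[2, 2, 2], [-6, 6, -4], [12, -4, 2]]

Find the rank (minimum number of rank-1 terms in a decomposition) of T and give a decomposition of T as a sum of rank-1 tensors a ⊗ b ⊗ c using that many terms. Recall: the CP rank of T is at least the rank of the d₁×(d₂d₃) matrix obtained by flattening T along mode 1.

Lower bound: the mode-1 unfolding of T (rows indexed by i, columns by (j,k) = (0,0), (0,1), (0,2), (1,0), (1,1), (1,2), (2,0), (2,1), (2,2)) is [[-6, -4, 2, 10, 0, 2, -2, 0, 2], [10, 1, -6, -10, -1, 6, 4, 0, -4], [4, -2, 12, 4, -6, -4, -2, 0, 2]].
There the 3×3 minor on rows i ∈ {0, 1, 2}, columns (j,k) ∈ {(0,0), (0,1), (0,2)} is det [[-6, -4, 2], [10, 1, -6], [4, -2, 12]] = 528 ≠ 0, so this unfolding has rank ≥ 3; CP rank is at least every unfolding rank, so rank(T) ≥ 3. (This is only a lower bound: in general the CP rank may exceed every unfolding rank, so we still need to exhibit 3 rank-1 terms summing to T.)
Upper bound: T is a sum of 3 rank-1 terms, T = [1, -2, 1] ⊗ [2, -2, 1] ⊗ [-2, 0, 2] + [1, 0, 2] ⊗ [1, 1, 0] ⊗ [2, -2, 2] + [2, -1, -2] ⊗ [1, -1, 0] ⊗ [-2, -1, -2] (written with every a and b primitive with positive leading entry and the scale carried by c; CP decompositions are not unique, and this one is verified by expanding entrywise), so rank(T) ≤ 3.
These bounds meet, so rank(T) = 3.

rank(T) = 3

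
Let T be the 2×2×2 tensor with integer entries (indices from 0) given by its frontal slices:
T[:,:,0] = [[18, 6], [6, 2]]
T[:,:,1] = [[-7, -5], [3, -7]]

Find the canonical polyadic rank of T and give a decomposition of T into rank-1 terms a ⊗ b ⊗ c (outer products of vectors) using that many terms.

rank(T) = 2

Lower bound: in the mode-3 unfolding of T (rows indexed by k, columns by (i,j)) the 2×2 minor on rows k ∈ {0, 1}, columns (i,j) ∈ {(0,0), (0,1)} is det [[18, 6], [-7, -5]] = -48 ≠ 0, so that unfolding has rank ≥ 2 and hence rank(T) ≥ 2 (CP rank is at least every unfolding rank, though it can be larger).
Upper bound: with S_k = T[:,:,k], the two rank-1 terms a₁b₁ᵀ, a₂b₂ᵀ are the rank-1 members of the pencil x·S₀ + y·S₁.
det(x·S₀ + y·S₁) is −128·xy + 64·y² = (-64)·(2·x − y)(y), vanishing at (x:y) = (1:2) and (1:0).
M₁ = S₀ + 2·S₁ = [[4, -4], [12, -12]] = 4·[1, 3][1, -1]ᵀ and M₂ = S₀ = [[18, 6], [6, 2]] = 2·[3, 1][3, 1]ᵀ, so take a₁ = [1, 3], b₁ = [1, -1], a₂ = [3, 1], b₂ = [3, 1].
Each slice is an integer combination of E₁ = a₁b₁ᵀ and E₂ = a₂b₂ᵀ: S₀ = 2·E₂, S₁ = 2·E₁ − E₂; reading off coefficients, c₁ = [0, 2] and c₂ = [2, -1].
Hence T = [1, 3] ⊗ [1, -1] ⊗ [0, 2] + [3, 1] ⊗ [3, 1] ⊗ [2, -1], so rank(T) ≤ 2.
These bounds meet, so rank(T) = 2.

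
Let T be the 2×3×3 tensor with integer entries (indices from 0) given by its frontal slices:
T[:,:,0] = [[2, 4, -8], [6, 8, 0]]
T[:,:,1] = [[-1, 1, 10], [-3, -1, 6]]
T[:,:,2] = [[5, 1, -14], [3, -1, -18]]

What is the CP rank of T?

Lower bound: the mode-2 unfolding of T (rows indexed by j, columns by (i,k) = (0,0), (0,1), (0,2), (1,0), (1,1), (1,2)) is [[2, -1, 5, 6, -3, 3], [4, 1, 1, 8, -1, -1], [-8, 10, -14, 0, 6, -18]].
There the 3×3 minor on rows j ∈ {0, 1, 2}, columns (i,k) ∈ {(0,0), (0,1), (0,2)} is det [[2, -1, 5], [4, 1, 1], [-8, 10, -14]] = 144 ≠ 0, so this unfolding has rank ≥ 3; CP rank is at least every unfolding rank, so rank(T) ≥ 3. (This is only a lower bound: in general the CP rank may exceed every unfolding rank, so we still need to exhibit 3 rank-1 terms summing to T.)
Upper bound: T is a sum of 3 rank-1 terms, T = [1, -1] ⊗ [1, 1, 2] ⊗ [-2, 1, 1] + [1, 1] ⊗ [0, 1, 2] ⊗ [2, 2, -4] + [1, 1] ⊗ [1, 1, -2] ⊗ [4, -2, 4] (one valid choice — decompositions are not unique — normalised so each a, b is primitive with positive first nonzero entry; check it by expanding all entries), so rank(T) ≤ 3.
These bounds meet, so rank(T) = 3.
Check entry T[1,2,2] = -18: (-1)·(2)·(1) + (1)·(2)·(-4) + (1)·(-2)·(4) = -18.

3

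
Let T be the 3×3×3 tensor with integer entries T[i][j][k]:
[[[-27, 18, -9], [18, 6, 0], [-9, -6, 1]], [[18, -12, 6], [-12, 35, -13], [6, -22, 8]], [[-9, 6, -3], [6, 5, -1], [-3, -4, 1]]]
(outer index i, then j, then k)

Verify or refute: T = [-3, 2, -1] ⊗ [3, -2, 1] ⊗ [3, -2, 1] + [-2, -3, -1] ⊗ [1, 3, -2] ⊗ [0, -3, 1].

No

Reconstruct entry (0,0,1) from the claimed factors: Σₗ aₗ[0]bₗ[0]cₗ[1] = (-3)·(3)·(-2) + (-2)·(1)·(-3) = 24, but T[0,0,1] = 18. The claim is false.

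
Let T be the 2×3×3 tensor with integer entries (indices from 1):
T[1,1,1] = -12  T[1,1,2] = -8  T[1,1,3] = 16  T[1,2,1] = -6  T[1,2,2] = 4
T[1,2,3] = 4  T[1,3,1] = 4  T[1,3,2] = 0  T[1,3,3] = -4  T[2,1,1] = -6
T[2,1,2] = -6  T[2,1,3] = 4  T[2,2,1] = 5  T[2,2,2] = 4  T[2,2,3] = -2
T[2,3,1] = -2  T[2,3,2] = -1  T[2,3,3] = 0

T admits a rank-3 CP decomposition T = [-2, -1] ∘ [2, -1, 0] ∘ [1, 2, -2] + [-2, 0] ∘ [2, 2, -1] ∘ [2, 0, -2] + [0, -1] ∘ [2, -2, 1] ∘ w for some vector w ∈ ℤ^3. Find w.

w = [2, 1, 0]

Subtract the known terms from T to get the rank-1 residual R = [0, -1] ∘ [2, -2, 1] ∘ w, so R[i,j,k] = a[i]·b[j]·w[k]. Pick indices with nonzero a[2]·b[1] = (-1)·(2) = -2. Only the fibre through (2,1,·) is needed: R[2,1,:] = T[2,1,:] − Σₗ aₗ[2]bₗ[1]cₗ = [-6, -6, 4] − (-1)·(2)·[1, 2, -2] − (0)·(2)·[2, 0, -2] = [-4, -2, 0]. Then w[k] = R[2,1,k] / -2 for each k, giving w = [-4, -2, 0] / -2 = [2, 1, 0].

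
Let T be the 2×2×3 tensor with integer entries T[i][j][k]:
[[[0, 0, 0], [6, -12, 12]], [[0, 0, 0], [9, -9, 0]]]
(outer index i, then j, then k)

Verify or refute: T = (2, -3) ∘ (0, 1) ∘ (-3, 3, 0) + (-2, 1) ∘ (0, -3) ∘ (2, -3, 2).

Reconstruct entry (1,1,0) from the claimed factors: Σₗ aₗ[1]bₗ[1]cₗ[0] = (-3)·(1)·(-3) + (1)·(-3)·(2) = 3, but T[1,1,0] = 9. The claim is false.

No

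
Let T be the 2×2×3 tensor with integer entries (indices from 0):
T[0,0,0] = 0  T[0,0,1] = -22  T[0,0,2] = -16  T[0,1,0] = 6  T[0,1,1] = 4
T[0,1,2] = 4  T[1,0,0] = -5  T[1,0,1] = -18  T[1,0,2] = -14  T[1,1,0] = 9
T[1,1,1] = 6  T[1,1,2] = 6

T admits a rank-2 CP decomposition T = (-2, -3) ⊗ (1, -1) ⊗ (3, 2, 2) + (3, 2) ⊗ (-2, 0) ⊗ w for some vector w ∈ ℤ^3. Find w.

Subtract the known terms from T to get the rank-1 residual R = (3, 2) ⊗ (-2, 0) ⊗ w, so R[i,j,k] = a[i]·b[j]·w[k]. Pick indices with nonzero a[0]·b[0] = (3)·(-2) = -6. Only the fibre through (0,0,·) is needed: R[0,0,:] = T[0,0,:] − Σₗ aₗ[0]bₗ[0]cₗ = [0, -22, -16] − (-2)·(1)·(3, 2, 2) = [6, -18, -12]. Then w[k] = R[0,0,k] / -6 for each k, giving w = [6, -18, -12] / -6 = (-1, 3, 2).

w = (-1, 3, 2)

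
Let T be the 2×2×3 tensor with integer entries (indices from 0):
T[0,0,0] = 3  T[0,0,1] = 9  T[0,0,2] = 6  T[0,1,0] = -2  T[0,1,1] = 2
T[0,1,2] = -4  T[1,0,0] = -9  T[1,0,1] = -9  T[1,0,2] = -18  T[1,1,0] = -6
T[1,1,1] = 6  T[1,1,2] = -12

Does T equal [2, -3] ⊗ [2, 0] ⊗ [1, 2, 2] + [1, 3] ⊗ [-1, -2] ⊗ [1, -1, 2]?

Yes

Reconstruct entrywise from the claimed factors. For example, T[1,0,2] = -18 and Σₗ aₗ[1]bₗ[0]cₗ[2] = (-3)·(2)·(2) + (3)·(-1)·(2) = -18; checking all 12 entries, every one matches. The claim holds.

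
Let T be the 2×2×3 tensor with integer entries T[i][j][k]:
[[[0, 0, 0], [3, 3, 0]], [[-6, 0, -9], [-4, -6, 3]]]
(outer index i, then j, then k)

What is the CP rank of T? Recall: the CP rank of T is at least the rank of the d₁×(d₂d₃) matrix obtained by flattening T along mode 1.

2

Lower bound: the mode-2 unfolding of T (rows indexed by j, columns by (i,k) = (0,0), (0,1), (0,2), (1,0), (1,1), (1,2)) is [[0, 0, 0, -6, 0, -9], [3, 3, 0, -4, -6, 3]].
There the 2×2 minor on rows j ∈ {0, 1}, columns (i,k) ∈ {(0,0), (1,0)} is det [[0, -6], [3, -4]] = 18 ≠ 0, so this unfolding has rank ≥ 2; CP rank is at least every unfolding rank, so rank(T) ≥ 2. (Flattening ranks never certify an upper bound on CP rank; for that we must actually write T with 2 rank-1 terms.)
Upper bound — finding two terms. Write S_k = T[:,:,k] for the frontal slices: S₀ = [[0, 3], [-6, -4]], S₁ = [[0, 3], [0, -6]], S₂ = [[0, 0], [-9, 3]].
If T = a₁ ⊗ b₁ ⊗ c₁ + a₂ ⊗ b₂ ⊗ c₂ then each S_k = c₁[k]·a₁b₁ᵀ + c₂[k]·a₂b₂ᵀ. S₀ and S₁ are linearly independent, so a₁b₁ᵀ and a₂b₂ᵀ must span the same plane of matrices: they are the rank-1 matrices of the form x·S₀ + y·S₁.
det(x·S₀ + y·S₁) is 18·x² + 18·xy = 18·(x + y)(x), vanishing at (x:y) = (1:-1) and (0:1).
M₁ = S₀ − S₁ = [[0, 0], [-6, 2]] = (-2)·(0, 1)(3, -1)ᵀ and M₂ = S₁ = [[0, 3], [0, -6]] = 3·(1, -2)(0, 1)ᵀ, so take a₁ = (0, 1), b₁ = (3, -1), a₂ = (1, -2), b₂ = (0, 1).
Each slice is an integer combination of E₁ = a₁b₁ᵀ and E₂ = a₂b₂ᵀ: S₀ = −2·E₁ + 3·E₂, S₁ = 3·E₂, S₂ = −3·E₁; reading off coefficients, c₁ = (-2, 0, -3) and c₂ = (3, 3, 0).
Hence T = (0, 1) ⊗ (3, -1) ⊗ (-2, 0, -3) + (1, -2) ⊗ (0, 1) ⊗ (3, 3, 0), so rank(T) ≤ 2.
These bounds meet, so rank(T) = 2.
Check entry T[1,0,1] = 0: (1)·(3)·(0) + (-2)·(0)·(3) = 0.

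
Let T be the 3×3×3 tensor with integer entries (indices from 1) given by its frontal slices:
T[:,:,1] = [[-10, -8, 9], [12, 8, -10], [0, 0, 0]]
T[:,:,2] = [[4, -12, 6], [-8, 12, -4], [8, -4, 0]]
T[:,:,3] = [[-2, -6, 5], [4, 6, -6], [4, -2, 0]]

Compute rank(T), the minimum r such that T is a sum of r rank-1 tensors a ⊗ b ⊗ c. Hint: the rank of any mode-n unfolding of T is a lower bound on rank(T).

3

Lower bound: the mode-2 unfolding of T (rows indexed by j, columns by (i,k) = (1,1), (1,2), (1,3), (2,1), (2,2), (2,3), (3,1), (3,2), (3,3)) is [[-10, 4, -2, 12, -8, 4, 0, 8, 4], [-8, -12, -6, 8, 12, 6, 0, -4, -2], [9, 6, 5, -10, -4, -6, 0, 0, 0]].
There the 3×3 minor on rows j ∈ {1, 2, 3}, columns (i,k) ∈ {(1,1), (1,2), (1,3)} is det [[-10, 4, -2], [-8, -12, -6], [9, 6, 5]] = 64 ≠ 0, so this unfolding has rank ≥ 3; CP rank is at least every unfolding rank, so rank(T) ≥ 3. (Flattening ranks never certify an upper bound on CP rank; for that we must actually write T with 3 rank-1 terms.)
Upper bound: T is a sum of 3 rank-1 terms, T = [1, -2, 0] ⊗ [2, 0, -1] ⊗ [-1, 2, -1] + [1, -1, 0] ⊗ [1, 1, -1] ⊗ [-8, -8, -4] + [1, -1, 1] ⊗ [2, -1, 0] ⊗ [0, 4, 2] (written with every a and b primitive with positive leading entry and the scale carried by c; CP decompositions are not unique, and this one is verified by expanding entrywise), so rank(T) ≤ 3.
These bounds meet, so rank(T) = 3.
Check entry T[1,3,1] = 9: (1)·(-1)·(-1) + (1)·(-1)·(-8) + (1)·(0)·(0) = 9.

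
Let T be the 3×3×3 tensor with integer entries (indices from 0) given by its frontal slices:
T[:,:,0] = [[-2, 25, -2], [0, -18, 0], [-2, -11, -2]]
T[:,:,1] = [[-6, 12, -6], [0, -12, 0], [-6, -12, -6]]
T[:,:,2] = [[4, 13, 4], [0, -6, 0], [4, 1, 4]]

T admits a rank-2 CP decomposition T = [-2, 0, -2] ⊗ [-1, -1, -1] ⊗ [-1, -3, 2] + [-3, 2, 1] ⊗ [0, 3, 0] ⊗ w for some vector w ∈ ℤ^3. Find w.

Subtract the known terms from T to get the rank-1 residual R = [-3, 2, 1] ⊗ [0, 3, 0] ⊗ w, so R[i,j,k] = a[i]·b[j]·w[k]. Pick indices with nonzero a[0]·b[1] = (-3)·(3) = -9. Only the fibre through (0,1,·) is needed: R[0,1,:] = T[0,1,:] − Σₗ aₗ[0]bₗ[1]cₗ = [25, 12, 13] − (-2)·(-1)·[-1, -3, 2] = [27, 18, 9]. Then w[k] = R[0,1,k] / -9 for each k, giving w = [27, 18, 9] / -9 = [-3, -2, -1].

w = [-3, -2, -1]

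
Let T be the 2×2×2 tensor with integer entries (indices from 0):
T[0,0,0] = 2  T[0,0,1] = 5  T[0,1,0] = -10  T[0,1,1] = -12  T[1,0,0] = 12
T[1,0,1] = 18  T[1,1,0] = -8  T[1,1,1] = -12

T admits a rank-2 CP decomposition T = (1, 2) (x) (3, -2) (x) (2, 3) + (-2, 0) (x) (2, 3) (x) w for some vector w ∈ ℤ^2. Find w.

w = (1, 1)

Subtract the known terms from T to get the rank-1 residual R = (-2, 0) (x) (2, 3) (x) w, so R[i,j,k] = a[i]·b[j]·w[k]. Pick indices with nonzero a[0]·b[0] = (-2)·(2) = -4. Only the fibre through (0,0,·) is needed: R[0,0,:] = T[0,0,:] − Σₗ aₗ[0]bₗ[0]cₗ = [2, 5] − (1)·(3)·(2, 3) = [-4, -4]. Then w[k] = R[0,0,k] / -4 for each k, giving w = [-4, -4] / -4 = (1, 1).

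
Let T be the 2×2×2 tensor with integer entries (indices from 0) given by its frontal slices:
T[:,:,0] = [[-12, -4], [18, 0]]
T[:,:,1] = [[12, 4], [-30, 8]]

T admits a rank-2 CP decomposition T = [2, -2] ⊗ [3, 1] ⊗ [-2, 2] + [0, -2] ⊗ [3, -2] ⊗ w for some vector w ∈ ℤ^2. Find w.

Subtract the known terms from T to get the rank-1 residual R = [0, -2] ⊗ [3, -2] ⊗ w, so R[i,j,k] = a[i]·b[j]·w[k]. Pick indices with nonzero a[1]·b[0] = (-2)·(3) = -6. Only the fibre through (1,0,·) is needed: R[1,0,:] = T[1,0,:] − Σₗ aₗ[1]bₗ[0]cₗ = [18, -30] − (-2)·(3)·[-2, 2] = [6, -18]. Then w[k] = R[1,0,k] / -6 for each k, giving w = [6, -18] / -6 = [-1, 3].

w = [-1, 3]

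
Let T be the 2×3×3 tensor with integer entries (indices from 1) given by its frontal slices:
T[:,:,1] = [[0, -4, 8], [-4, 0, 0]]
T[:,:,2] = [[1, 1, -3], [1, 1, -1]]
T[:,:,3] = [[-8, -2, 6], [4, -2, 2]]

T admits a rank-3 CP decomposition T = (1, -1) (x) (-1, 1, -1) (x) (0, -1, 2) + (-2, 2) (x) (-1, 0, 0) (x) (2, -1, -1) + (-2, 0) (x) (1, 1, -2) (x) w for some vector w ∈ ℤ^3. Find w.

Subtract the known terms from T to get the rank-1 residual R = (-2, 0) (x) (1, 1, -2) (x) w, so R[i,j,k] = a[i]·b[j]·w[k]. Pick indices with nonzero a[1]·b[1] = (-2)·(1) = -2. Only the fibre through (1,1,·) is needed: R[1,1,:] = T[1,1,:] − Σₗ aₗ[1]bₗ[1]cₗ = [0, 1, -8] − (1)·(-1)·(0, -1, 2) − (-2)·(-1)·(2, -1, -1) = [-4, 2, -4]. Then w[k] = R[1,1,k] / -2 for each k, giving w = [-4, 2, -4] / -2 = (2, -1, 2).

w = (2, -1, 2)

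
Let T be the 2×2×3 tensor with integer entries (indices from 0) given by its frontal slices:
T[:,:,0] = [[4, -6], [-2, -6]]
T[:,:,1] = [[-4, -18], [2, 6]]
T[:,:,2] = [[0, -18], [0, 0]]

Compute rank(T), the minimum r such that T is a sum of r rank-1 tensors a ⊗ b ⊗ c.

Lower bound: the mode-3 unfolding of T (rows indexed by k, columns by (i,j) = (0,0), (0,1), (1,0), (1,1)) is [[4, -6, -2, -6], [-4, -18, 2, 6], [0, -18, 0, 0]].
There the 2×2 minor on rows k ∈ {0, 1}, columns (i,j) ∈ {(0,0), (0,1)} is det [[4, -6], [-4, -18]] = -96 ≠ 0, so this unfolding has rank ≥ 2; CP rank is at least every unfolding rank, so rank(T) ≥ 2. (Unfolding ranks only ever bound the CP rank from below — rank(T) can be strictly larger than all of them — so the matching upper bound has to come from an explicit 2-term decomposition.)
Upper bound — finding two terms. Write S_k = T[:,:,k] for the frontal slices: S₀ = [[4, -6], [-2, -6]], S₁ = [[-4, -18], [2, 6]], S₂ = [[0, -18], [0, 0]].
If T = a₁ ⊗ b₁ ⊗ c₁ + a₂ ⊗ b₂ ⊗ c₂ then each S_k = c₁[k]·a₁b₁ᵀ + c₂[k]·a₂b₂ᵀ. S₀ and S₁ are linearly independent, so a₁b₁ᵀ and a₂b₂ᵀ must span the same plane of matrices: they are the rank-1 matrices of the form x·S₀ + y·S₁.
det(x·S₀ + y·S₁) is −36·x² + 24·xy + 12·y² = (-12)·(x − y)(3·x + y), vanishing at (x:y) = (1:1) and (1:-3).
M₁ = S₀ + S₁ = [[0, -24], [0, 0]] = (-24)·(1, 0)(0, 1)ᵀ and M₂ = S₀ − 3·S₁ = [[16, 48], [-8, -24]] = 8·(2, -1)(1, 3)ᵀ, so take a₁ = (1, 0), b₁ = (0, 1), a₂ = (2, -1), b₂ = (1, 3).
Each slice is an integer combination of E₁ = a₁b₁ᵀ and E₂ = a₂b₂ᵀ: S₀ = −18·E₁ + 2·E₂, S₁ = −6·E₁ − 2·E₂, S₂ = −18·E₁; reading off coefficients, c₁ = (-18, -6, -18) and c₂ = (2, -2, 0).
Hence T = (1, 0) ⊗ (0, 1) ⊗ (-18, -6, -18) + (2, -1) ⊗ (1, 3) ⊗ (2, -2, 0), so rank(T) ≤ 2.
These bounds meet, so rank(T) = 2.

2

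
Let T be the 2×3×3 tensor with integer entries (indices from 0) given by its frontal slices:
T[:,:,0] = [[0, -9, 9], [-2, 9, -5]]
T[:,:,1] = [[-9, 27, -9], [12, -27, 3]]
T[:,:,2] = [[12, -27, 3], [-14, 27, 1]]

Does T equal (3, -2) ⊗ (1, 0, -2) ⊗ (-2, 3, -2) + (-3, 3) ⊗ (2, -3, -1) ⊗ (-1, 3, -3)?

Yes

Reconstruct entrywise from the claimed factors. For example, T[1,0,0] = -2 and Σₗ aₗ[1]bₗ[0]cₗ[0] = (-2)·(1)·(-2) + (3)·(2)·(-1) = -2; checking all 18 entries, every one matches. The claim holds.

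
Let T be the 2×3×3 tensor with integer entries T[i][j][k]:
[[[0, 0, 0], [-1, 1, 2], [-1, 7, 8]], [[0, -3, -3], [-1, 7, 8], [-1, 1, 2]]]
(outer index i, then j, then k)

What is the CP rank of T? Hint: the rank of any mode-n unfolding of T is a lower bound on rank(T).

3

Lower bound: the mode-2 unfolding of T (rows indexed by j, columns by (i,k) = (0,0), (0,1), (0,2), (1,0), (1,1), (1,2)) is [[0, 0, 0, 0, -3, -3], [-1, 1, 2, -1, 7, 8], [-1, 7, 8, -1, 1, 2]].
There the 3×3 minor on rows j ∈ {0, 1, 2}, columns (i,k) ∈ {(0,0), (0,1), (1,1)} is det [[0, 0, -3], [-1, 1, 7], [-1, 7, 1]] = 18 ≠ 0, so this unfolding has rank ≥ 3; CP rank is at least every unfolding rank, so rank(T) ≥ 3. (This is only a lower bound: in general the CP rank may exceed every unfolding rank, so we still need to exhibit 3 rank-1 terms summing to T.)
Upper bound: T is a sum of 3 rank-1 terms, T = [1, -1] ⊗ [1, -2, 1] ⊗ [0, 2, 2] + [1, 1] ⊗ [0, 1, 1] ⊗ [-1, 1, 2] + [2, 1] ⊗ [1, -2, -2] ⊗ [0, -1, -1] (one valid choice — decompositions are not unique — normalised so each a, b is primitive with positive first nonzero entry; check it by expanding all entries), so rank(T) ≤ 3.
These bounds meet, so rank(T) = 3.
Check entry T[0,2,1] = 7: (1)·(1)·(2) + (1)·(1)·(1) + (2)·(-2)·(-1) = 7.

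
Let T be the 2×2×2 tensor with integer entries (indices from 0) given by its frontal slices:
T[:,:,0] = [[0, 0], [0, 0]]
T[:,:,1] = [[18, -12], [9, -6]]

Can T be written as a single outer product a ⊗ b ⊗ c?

If T = a ⊗ b ⊗ c then every fibre of T is a multiple of the corresponding factor, so read the factors off the fibres through the nonzero entry T[0,0,1] = 18.
The mode-1 fibre T[:,0,1] = [18, 9] gives a = [2, 1] (primitive direction); the mode-2 fibre T[0,:,1] = [18, -12] gives b = [3, -2]; then c[k] = T[0,0,k] / (a[0]·b[0]) = [0, 18] / 6 = [0, 3].
Expanding [2, 1] ⊗ [3, -2] ⊗ [0, 3] reproduces all 8 entries of T, so T = [2, 1] ⊗ [3, -2] ⊗ [0, 3] and rank(T) ≤ 1.
Equivalently every frontal slice T[:,:,k] is c[k] times the rank-1 matrix [2, 1] ⊗ [3, -2]. So T has rank 1 (it is nonzero).

Yes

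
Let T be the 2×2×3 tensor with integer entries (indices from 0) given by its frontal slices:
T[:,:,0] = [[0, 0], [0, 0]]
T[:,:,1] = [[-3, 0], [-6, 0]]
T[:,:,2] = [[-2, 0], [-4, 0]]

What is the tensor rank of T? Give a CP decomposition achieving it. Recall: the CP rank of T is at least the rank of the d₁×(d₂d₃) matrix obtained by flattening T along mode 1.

rank(T) = 1

Lower bound: T ≠ 0 (e.g. T[0,0,1] = -3), so rank(T) ≥ 1.
Upper bound: if T = a ⊗ b ⊗ c then every fibre of T is a multiple of the corresponding factor, so read the factors off the fibres through the nonzero entry T[0,0,1] = -3.
The mode-1 fibre T[:,0,1] = [-3, -6] gives a = [1, 2] (primitive direction); the mode-2 fibre T[0,:,1] = [-3, 0] gives b = [1, 0]; then c[k] = T[0,0,k] / (a[0]·b[0]) = [0, -3, -2] / 1 = [0, -3, -2].
Expanding [1, 2] ⊗ [1, 0] ⊗ [0, -3, -2] reproduces all 12 entries of T, so T = [1, 2] ⊗ [1, 0] ⊗ [0, -3, -2] and rank(T) ≤ 1.
These bounds meet, so rank(T) = 1.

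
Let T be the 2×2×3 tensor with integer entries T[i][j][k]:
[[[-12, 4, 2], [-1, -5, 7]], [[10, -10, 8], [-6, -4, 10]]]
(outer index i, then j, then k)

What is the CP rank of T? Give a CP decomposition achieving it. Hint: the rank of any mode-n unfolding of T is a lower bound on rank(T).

Lower bound: the mode-3 unfolding of T (rows indexed by k, columns by (i,j) = (0,0), (0,1), (1,0), (1,1)) is [[-12, -1, 10, -6], [4, -5, -10, -4], [2, 7, 8, 10]].
There the 3×3 minor on rows k ∈ {0, 1, 2}, columns (i,j) ∈ {(0,0), (0,1), (1,0)} is det [[-12, -1, 10], [4, -5, -10], [2, 7, 8]] = 72 ≠ 0, so this unfolding has rank ≥ 3; CP rank is at least every unfolding rank, so rank(T) ≥ 3. (This is only a lower bound: in general the CP rank may exceed every unfolding rank, so we still need to exhibit 3 rank-1 terms summing to T.)
Upper bound: T is a sum of 3 rank-1 terms, T = [1, -2] ⊗ [2, 1] ⊗ [-1, 1, -1] + [1, -1] ⊗ [2, -1] ⊗ [-4, 2, 0] + [1, 1] ⊗ [1, 2] ⊗ [-2, -2, 4] (written with every a and b primitive with positive leading entry and the scale carried by c; CP decompositions are not unique, and this one is verified by expanding entrywise), so rank(T) ≤ 3.
These bounds meet, so rank(T) = 3.
Check entry T[1,1,2] = 10: (-2)·(1)·(-1) + (-1)·(-1)·(0) + (1)·(2)·(4) = 10.

rank(T) = 3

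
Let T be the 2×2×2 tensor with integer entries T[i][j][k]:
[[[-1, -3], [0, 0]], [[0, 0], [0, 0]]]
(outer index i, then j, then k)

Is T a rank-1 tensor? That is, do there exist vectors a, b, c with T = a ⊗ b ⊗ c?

If T = a ⊗ b ⊗ c then every fibre of T is a multiple of the corresponding factor, so read the factors off the fibres through the nonzero entry T[0,0,0] = -1.
The mode-1 fibre T[:,0,0] = [-1, 0] gives a = [1, 0] (primitive direction); the mode-2 fibre T[0,:,0] = [-1, 0] gives b = [1, 0]; then c[k] = T[0,0,k] / (a[0]·b[0]) = [-1, -3] / 1 = [-1, -3].
Expanding [1, 0] ⊗ [1, 0] ⊗ [-1, -3] reproduces all 8 entries of T, so T = [1, 0] ⊗ [1, 0] ⊗ [-1, -3] and rank(T) ≤ 1.
Equivalently every frontal slice T[:,:,k] is c[k] times the rank-1 matrix [1, 0] ⊗ [1, 0]. So T has rank 1 (it is nonzero).

Yes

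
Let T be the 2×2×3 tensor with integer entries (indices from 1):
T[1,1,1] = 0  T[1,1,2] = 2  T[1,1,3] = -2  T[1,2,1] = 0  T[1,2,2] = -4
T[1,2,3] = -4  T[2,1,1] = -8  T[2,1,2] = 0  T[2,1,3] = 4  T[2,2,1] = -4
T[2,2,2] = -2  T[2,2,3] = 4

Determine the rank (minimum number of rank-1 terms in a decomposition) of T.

3

Lower bound: in the mode-3 unfolding of T (rows indexed by k, columns by (i,j)) the 3×3 minor on rows k ∈ {1, 2, 3}, columns (i,j) ∈ {(1,1), (1,2), (2,1)} is det [[0, 0, -8], [2, -4, 0], [-2, -4, 4]] = 128 ≠ 0, so that unfolding has rank ≥ 3 and hence rank(T) ≥ 3 (CP rank is at least every unfolding rank, though it can be larger).
Upper bound: T is a sum of 3 rank-1 terms, T = [0, 1] ⊗ [2, 1] ⊗ [-4, -2, 4] + [1, 0] ⊗ [0, 1] ⊗ [0, -4, -4] + [1, 2] ⊗ [1, 0] ⊗ [0, 2, -2] (written with every a and b primitive with positive leading entry and the scale carried by c; CP decompositions are not unique, and this one is verified by expanding entrywise), so rank(T) ≤ 3.
These bounds meet, so rank(T) = 3.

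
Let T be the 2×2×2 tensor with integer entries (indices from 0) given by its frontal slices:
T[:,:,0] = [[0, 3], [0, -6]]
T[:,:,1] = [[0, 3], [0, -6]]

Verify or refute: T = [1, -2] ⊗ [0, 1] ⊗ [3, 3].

Reconstruct entrywise from the claimed factors. For example, T[1,0,1] = 0 and Σₗ aₗ[1]bₗ[0]cₗ[1] = (-2)·(0)·(3) = 0; checking all 8 entries, every one matches. The claim holds.

Yes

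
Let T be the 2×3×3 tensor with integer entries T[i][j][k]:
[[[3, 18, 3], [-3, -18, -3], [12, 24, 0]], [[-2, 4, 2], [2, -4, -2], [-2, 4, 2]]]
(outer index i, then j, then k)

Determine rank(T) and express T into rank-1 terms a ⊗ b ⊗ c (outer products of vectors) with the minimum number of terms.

rank(T) = 2

Lower bound: in the mode-1 unfolding of T (rows indexed by i, columns by (j,k)) the 2×2 minor on rows i ∈ {0, 1}, columns (j,k) ∈ {(0,0), (0,1)} is det [[3, 18], [-2, 4]] = 48 ≠ 0, so that unfolding has rank ≥ 2 and hence rank(T) ≥ 2 (CP rank is at least every unfolding rank, though it can be larger).
Upper bound: with S_k = T[:,:,k], the two rank-1 terms a₁b₁ᵀ, a₂b₂ᵀ are the rank-1 members of the pencil x·S₀ + y·S₁.
The 2×2 minor of x·S₀ + y·S₁ on rows {0,1}, columns {0,2} is 18·x² − 24·xy − 24·y² = 6·(x − 2·y)(3·x + 2·y), vanishing at (x:y) = (2:1) and (2:-3).
M₁ = 2·S₀ + S₁ = [[24, -24, 48], [0, 0, 0]] = 24·[1, 0][1, -1, 2]ᵀ and M₂ = 2·S₀ − 3·S₁ = [[-48, 48, -48], [-16, 16, -16]] = (-16)·[3, 1][1, -1, 1]ᵀ, so take a₁ = [1, 0], b₁ = [1, -1, 2], a₂ = [3, 1], b₂ = [1, -1, 1].
Each slice is an integer combination of E₁ = a₁b₁ᵀ and E₂ = a₂b₂ᵀ: S₀ = 9·E₁ − 2·E₂, S₁ = 6·E₁ + 4·E₂, S₂ = −3·E₁ + 2·E₂; reading off coefficients, c₁ = [9, 6, -3] and c₂ = [-2, 4, 2].
Hence T = [1, 0] ⊗ [1, -1, 2] ⊗ [9, 6, -3] + [3, 1] ⊗ [1, -1, 1] ⊗ [-2, 4, 2], so rank(T) ≤ 2.
These bounds meet, so rank(T) = 2.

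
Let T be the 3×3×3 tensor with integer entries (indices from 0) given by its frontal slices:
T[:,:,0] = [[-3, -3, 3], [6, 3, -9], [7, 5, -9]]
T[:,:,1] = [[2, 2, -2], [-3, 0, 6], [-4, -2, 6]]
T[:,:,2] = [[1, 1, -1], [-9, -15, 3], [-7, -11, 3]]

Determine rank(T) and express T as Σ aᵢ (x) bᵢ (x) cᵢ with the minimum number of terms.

Lower bound: the mode-1 unfolding of T (rows indexed by i, columns by (j,k) = (0,0), (0,1), (0,2), (1,0), (1,1), (1,2), (2,0), (2,1), (2,2)) is [[-3, 2, 1, -3, 2, 1, 3, -2, -1], [6, -3, -9, 3, 0, -15, -9, 6, 3], [7, -4, -7, 5, -2, -11, -9, 6, 3]].
There the 2×2 minor on rows i ∈ {0, 1}, columns (j,k) ∈ {(0,0), (0,1)} is det [[-3, 2], [6, -3]] = -3 ≠ 0, so this unfolding has rank ≥ 2; CP rank is at least every unfolding rank, so rank(T) ≥ 2. (Unfolding ranks only ever bound the CP rank from below — rank(T) can be strictly larger than all of them — so the matching upper bound has to come from an explicit 2-term decomposition.)
Upper bound — finding two terms. Write S_k = T[:,:,k] for the frontal slices: S₀ = [[-3, -3, 3], [6, 3, -9], [7, 5, -9]], S₁ = [[2, 2, -2], [-3, 0, 6], [-4, -2, 6]], S₂ = [[1, 1, -1], [-9, -15, 3], [-7, -11, 3]].
If T = a₁ (x) b₁ (x) c₁ + a₂ (x) b₂ (x) c₂ then each S_k = c₁[k]·a₁b₁ᵀ + c₂[k]·a₂b₂ᵀ. S₀ and S₁ are linearly independent, so a₁b₁ᵀ and a₂b₂ᵀ must span the same plane of matrices: they are the rank-1 matrices of the form x·S₀ + y·S₁.
The 2×2 minor of x·S₀ + y·S₁ on rows {0,1}, columns {0,1} is 9·x² − 15·xy + 6·y² = 3·(3·x − 2·y)(x − y), vanishing at (x:y) = (2:3) and (1:1).
M₁ = 2·S₀ + 3·S₁ = [[0, 0, 0], [3, 6, 0], [2, 4, 0]] = [0, 3, 2][1, 2, 0]ᵀ and M₂ = S₀ + S₁ = [[-1, -1, 1], [3, 3, -3], [3, 3, -3]] = −[1, -3, -3][1, 1, -1]ᵀ, so take a₁ = [0, 3, 2], b₁ = [1, 2, 0], a₂ = [1, -3, -3], b₂ = [1, 1, -1].
Each slice is an integer combination of E₁ = a₁b₁ᵀ and E₂ = a₂b₂ᵀ: S₀ = −E₁ − 3·E₂, S₁ = E₁ + 2·E₂, S₂ = −2·E₁ + E₂; reading off coefficients, c₁ = [-1, 1, -2] and c₂ = [-3, 2, 1].
Hence T = [0, 3, 2] (x) [1, 2, 0] (x) [-1, 1, -2] + [1, -3, -3] (x) [1, 1, -1] (x) [-3, 2, 1], so rank(T) ≤ 2.
These bounds meet, so rank(T) = 2.
Check entry T[2,0,0] = 7: (2)·(1)·(-1) + (-3)·(1)·(-3) = 7.

rank(T) = 2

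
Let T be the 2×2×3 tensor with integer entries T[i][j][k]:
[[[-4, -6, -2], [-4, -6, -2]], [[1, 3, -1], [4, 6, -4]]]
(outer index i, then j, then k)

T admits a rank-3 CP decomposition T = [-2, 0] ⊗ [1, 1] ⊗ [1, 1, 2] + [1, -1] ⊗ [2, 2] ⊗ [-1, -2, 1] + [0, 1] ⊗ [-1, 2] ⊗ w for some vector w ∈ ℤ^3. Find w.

w = [1, 1, -1]

Subtract the known terms from T to get the rank-1 residual R = [0, 1] ⊗ [-1, 2] ⊗ w, so R[i,j,k] = a[i]·b[j]·w[k]. Pick indices with nonzero a[1]·b[0] = (1)·(-1) = -1. Only the fibre through (1,0,·) is needed: R[1,0,:] = T[1,0,:] − Σₗ aₗ[1]bₗ[0]cₗ = [1, 3, -1] − (0)·(1)·[1, 1, 2] − (-1)·(2)·[-1, -2, 1] = [-1, -1, 1]. Then w[k] = R[1,0,k] / -1 for each k, giving w = [-1, -1, 1] / -1 = [1, 1, -1].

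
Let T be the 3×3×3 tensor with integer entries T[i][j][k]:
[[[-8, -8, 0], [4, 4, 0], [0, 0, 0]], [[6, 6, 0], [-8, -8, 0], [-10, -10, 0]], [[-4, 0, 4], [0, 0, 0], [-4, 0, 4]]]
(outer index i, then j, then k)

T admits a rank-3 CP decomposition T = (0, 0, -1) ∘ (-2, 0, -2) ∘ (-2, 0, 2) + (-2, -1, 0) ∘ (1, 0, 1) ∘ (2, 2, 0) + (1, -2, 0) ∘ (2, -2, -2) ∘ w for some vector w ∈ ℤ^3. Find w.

Subtract the known terms from T to get the rank-1 residual R = (1, -2, 0) ∘ (2, -2, -2) ∘ w, so R[i,j,k] = a[i]·b[j]·w[k]. Pick indices with nonzero a[0]·b[0] = (1)·(2) = 2. Only the fibre through (0,0,·) is needed: R[0,0,:] = T[0,0,:] − Σₗ aₗ[0]bₗ[0]cₗ = [-8, -8, 0] − (0)·(-2)·(-2, 0, 2) − (-2)·(1)·(2, 2, 0) = [-4, -4, 0]. Then w[k] = R[0,0,k] / 2 for each k, giving w = [-4, -4, 0] / 2 = (-2, -2, 0).

w = (-2, -2, 0)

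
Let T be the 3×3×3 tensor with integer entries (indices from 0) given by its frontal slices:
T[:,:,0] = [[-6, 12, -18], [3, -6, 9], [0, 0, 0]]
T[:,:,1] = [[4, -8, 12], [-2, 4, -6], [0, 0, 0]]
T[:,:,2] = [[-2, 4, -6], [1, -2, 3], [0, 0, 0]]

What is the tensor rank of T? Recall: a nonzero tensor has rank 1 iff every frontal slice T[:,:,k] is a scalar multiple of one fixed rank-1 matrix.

Lower bound: T ≠ 0 (e.g. T[0,0,0] = -6), so rank(T) ≥ 1.
Upper bound: if T = a ⊗ b ⊗ c then every fibre of T is a multiple of the corresponding factor, so read the factors off the fibres through the nonzero entry T[0,0,0] = -6.
The mode-1 fibre T[:,0,0] = [-6, 3, 0] gives a = [2, -1, 0] (primitive direction); the mode-2 fibre T[0,:,0] = [-6, 12, -18] gives b = [1, -2, 3]; then c[k] = T[0,0,k] / (a[0]·b[0]) = [-6, 4, -2] / 2 = [-3, 2, -1].
Expanding [2, -1, 0] ⊗ [1, -2, 3] ⊗ [-3, 2, -1] reproduces all 27 entries of T, so T = [2, -1, 0] ⊗ [1, -2, 3] ⊗ [-3, 2, -1] and rank(T) ≤ 1.
These bounds meet, so rank(T) = 1.
Check entry T[2,1,2] = 0: (0)·(-2)·(-1) = 0.

1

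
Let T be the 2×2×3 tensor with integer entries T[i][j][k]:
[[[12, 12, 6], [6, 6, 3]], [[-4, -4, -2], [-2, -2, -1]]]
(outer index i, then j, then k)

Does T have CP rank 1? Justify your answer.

Yes

The mode-1 fibre T[:,0,0] = [12, -4] gives a = [3, -1] (primitive direction); the mode-2 fibre T[0,:,0] = [12, 6] gives b = [2, 1]; then c[k] = T[0,0,k] / (a[0]·b[0]) = [12, 12, 6] / 6 = [2, 2, 1].
Expanding [3, -1] ⊗ [2, 1] ⊗ [2, 2, 1] reproduces all 12 entries of T, so T = [3, -1] ⊗ [2, 1] ⊗ [2, 2, 1] and rank(T) ≤ 1.
Equivalently every frontal slice T[:,:,k] is c[k] times the rank-1 matrix [3, -1] ⊗ [2, 1]. So T has rank 1 (it is nonzero).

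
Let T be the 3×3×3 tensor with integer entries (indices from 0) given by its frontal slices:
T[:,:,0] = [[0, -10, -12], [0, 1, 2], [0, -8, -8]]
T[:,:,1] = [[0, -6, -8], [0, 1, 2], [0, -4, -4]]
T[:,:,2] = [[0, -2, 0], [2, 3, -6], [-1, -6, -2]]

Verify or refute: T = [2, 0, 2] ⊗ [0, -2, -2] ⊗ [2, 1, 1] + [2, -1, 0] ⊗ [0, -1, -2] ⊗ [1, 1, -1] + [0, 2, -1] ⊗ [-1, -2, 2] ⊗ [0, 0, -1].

Reconstruct entrywise from the claimed factors. For example, T[1,0,1] = 0 and Σₗ aₗ[1]bₗ[0]cₗ[1] = (0)·(0)·(1) + (-1)·(0)·(1) + (2)·(-1)·(0) = 0; checking all 27 entries, every one matches. The claim holds.

Yes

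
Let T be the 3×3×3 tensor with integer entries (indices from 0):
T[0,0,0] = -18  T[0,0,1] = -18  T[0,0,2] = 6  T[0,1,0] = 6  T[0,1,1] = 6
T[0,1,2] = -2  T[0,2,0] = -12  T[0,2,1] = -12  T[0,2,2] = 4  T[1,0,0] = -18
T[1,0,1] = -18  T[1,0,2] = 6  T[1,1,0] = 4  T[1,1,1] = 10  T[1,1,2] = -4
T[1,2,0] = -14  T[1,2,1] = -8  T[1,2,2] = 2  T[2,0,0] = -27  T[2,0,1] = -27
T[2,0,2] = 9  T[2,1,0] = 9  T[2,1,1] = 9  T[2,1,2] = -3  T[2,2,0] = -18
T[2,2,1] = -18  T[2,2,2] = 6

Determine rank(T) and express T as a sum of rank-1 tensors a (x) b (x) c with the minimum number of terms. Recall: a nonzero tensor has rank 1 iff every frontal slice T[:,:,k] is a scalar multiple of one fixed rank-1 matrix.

rank(T) = 2

Lower bound: the mode-1 unfolding of T (rows indexed by i, columns by (j,k) = (0,0), (0,1), (0,2), (1,0), (1,1), (1,2), (2,0), (2,1), (2,2)) is [[-18, -18, 6, 6, 6, -2, -12, -12, 4], [-18, -18, 6, 4, 10, -4, -14, -8, 2], [-27, -27, 9, 9, 9, -3, -18, -18, 6]].
There the 2×2 minor on rows i ∈ {0, 1}, columns (j,k) ∈ {(0,0), (1,0)} is det [[-18, 6], [-18, 4]] = 36 ≠ 0, so this unfolding has rank ≥ 2; CP rank is at least every unfolding rank, so rank(T) ≥ 2. (This is only a lower bound: in general the CP rank may exceed every unfolding rank, so we still need to exhibit 2 rank-1 terms summing to T.)
Upper bound — finding two terms. Write S_k = T[:,:,k] for the frontal slices: S₀ = [[-18, 6, -12], [-18, 4, -14], [-27, 9, -18]], S₁ = [[-18, 6, -12], [-18, 10, -8], [-27, 9, -18]], S₂ = [[6, -2, 4], [6, -4, 2], [9, -3, 6]].
If T = a₁ (x) b₁ (x) c₁ + a₂ (x) b₂ (x) c₂ then each S_k = c₁[k]·a₁b₁ᵀ + c₂[k]·a₂b₂ᵀ. S₀ and S₁ are linearly independent, so a₁b₁ᵀ and a₂b₂ᵀ must span the same plane of matrices: they are the rank-1 matrices of the form x·S₀ + y·S₁.
The 2×2 minor of x·S₀ + y·S₁ on rows {0,1}, columns {0,1} is 36·x² − 36·xy − 72·y² = 36·(x − 2·y)(x + y), vanishing at (x:y) = (2:1) and (1:-1).
M₁ = 2·S₀ + S₁ = [[-54, 18, -36], [-54, 18, -36], [-81, 27, -54]] = (-9)·[2, 2, 3][3, -1, 2]ᵀ and M₂ = S₀ − S₁ = [[0, 0, 0], [0, -6, -6], [0, 0, 0]] = (-6)·[0, 1, 0][0, 1, 1]ᵀ, so take a₁ = [2, 2, 3], b₁ = [3, -1, 2], a₂ = [0, 1, 0], b₂ = [0, 1, 1].
Each slice is an integer combination of E₁ = a₁b₁ᵀ and E₂ = a₂b₂ᵀ: S₀ = −3·E₁ − 2·E₂, S₁ = −3·E₁ + 4·E₂, S₂ = E₁ − 2·E₂; reading off coefficients, c₁ = [-3, -3, 1] and c₂ = [-2, 4, -2].
Hence T = [2, 2, 3] (x) [3, -1, 2] (x) [-3, -3, 1] + [0, 1, 0] (x) [0, 1, 1] (x) [-2, 4, -2], so rank(T) ≤ 2.
These bounds meet, so rank(T) = 2.
Check entry T[2,0,2] = 9: (3)·(3)·(1) + (0)·(0)·(-2) = 9.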